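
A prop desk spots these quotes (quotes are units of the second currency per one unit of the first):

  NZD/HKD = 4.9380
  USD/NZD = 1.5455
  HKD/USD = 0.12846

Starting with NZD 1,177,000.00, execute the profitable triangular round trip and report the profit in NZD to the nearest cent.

Profit: NZD 23,572.66

Profitable loop is NZD → USD → HKD → NZD:
NZD 1,177,000.00 ÷ 1.5455 = USD 761,565.84
USD 761,565.84 ÷ 0.12846 = HKD 5,928,427.81
HKD 5,928,427.81 ÷ 4.9380 = NZD 1,200,572.66
Profit = NZD 1,200,572.66 − NZD 1,177,000.00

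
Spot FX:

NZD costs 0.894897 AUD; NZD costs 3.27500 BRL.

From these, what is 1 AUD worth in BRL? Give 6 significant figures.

AUD/BRL = 3.65964

1 AUD ÷ 0.894897 = 1.11745 NZD
1.11745 NZD × 3.27500 = 3.65964 BRL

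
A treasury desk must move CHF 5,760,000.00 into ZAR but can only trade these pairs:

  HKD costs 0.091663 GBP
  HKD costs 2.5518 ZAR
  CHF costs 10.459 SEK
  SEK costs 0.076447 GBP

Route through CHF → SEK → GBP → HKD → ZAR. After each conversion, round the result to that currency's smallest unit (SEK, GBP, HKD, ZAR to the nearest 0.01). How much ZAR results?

CHF 5,760,000.00 × 10.459 = SEK 60,243,840.00
SEK 60,243,840.00 × 0.076447 = GBP 4,605,460.84
GBP 4,605,460.84 ÷ 0.091663 = HKD 50,243,400.72
HKD 50,243,400.72 × 2.5518 = ZAR 128,211,109.96

ZAR 128,211,109.96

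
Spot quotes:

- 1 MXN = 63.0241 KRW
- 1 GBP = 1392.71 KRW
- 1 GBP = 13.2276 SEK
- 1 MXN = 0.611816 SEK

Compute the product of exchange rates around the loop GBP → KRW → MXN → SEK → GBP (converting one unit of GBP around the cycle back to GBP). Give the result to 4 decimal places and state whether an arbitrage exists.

Around GBP → KRW → MXN → SEK → GBP: 1 × 1392.71 ÷ 63.0241 × 0.611816 ÷ 13.2276 = 1.022101
Product > 1; profitable direction is GBP → KRW → MXN → SEK → GBP.

1.0221 (arbitrage exists)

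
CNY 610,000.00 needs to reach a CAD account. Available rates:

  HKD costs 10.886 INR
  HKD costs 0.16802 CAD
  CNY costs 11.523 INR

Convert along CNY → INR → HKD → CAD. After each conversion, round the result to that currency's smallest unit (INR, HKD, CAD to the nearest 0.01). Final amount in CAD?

CAD 108,489.58

CNY 610,000.00 × 11.523 = INR 7,029,030.00
INR 7,029,030.00 ÷ 10.886 = HKD 645,694.47
HKD 645,694.47 × 0.16802 = CAD 108,489.58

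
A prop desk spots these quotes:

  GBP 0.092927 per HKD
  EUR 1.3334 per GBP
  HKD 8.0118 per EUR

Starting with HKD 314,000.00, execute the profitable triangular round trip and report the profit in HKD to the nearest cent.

Profit: HKD 2,298.54

Profitable loop is HKD → EUR → GBP → HKD:
HKD 314,000.00 ÷ 8.0118 = EUR 39,192.19
EUR 39,192.19 ÷ 1.3334 = GBP 29,392.67
GBP 29,392.67 ÷ 0.092927 = HKD 316,298.54
Profit = HKD 316,298.54 − HKD 314,000.00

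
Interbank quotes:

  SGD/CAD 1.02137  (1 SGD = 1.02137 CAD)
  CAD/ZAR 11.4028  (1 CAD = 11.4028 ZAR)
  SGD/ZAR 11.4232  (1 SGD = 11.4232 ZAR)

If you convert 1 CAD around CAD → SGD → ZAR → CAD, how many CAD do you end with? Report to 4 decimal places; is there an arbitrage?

Around CAD → SGD → ZAR → CAD: 1 ÷ 1.02137 × 11.4232 ÷ 11.4028 = 0.980829
Product < 1; profitable direction is CAD → ZAR → SGD → CAD.

0.9808 (arbitrage exists)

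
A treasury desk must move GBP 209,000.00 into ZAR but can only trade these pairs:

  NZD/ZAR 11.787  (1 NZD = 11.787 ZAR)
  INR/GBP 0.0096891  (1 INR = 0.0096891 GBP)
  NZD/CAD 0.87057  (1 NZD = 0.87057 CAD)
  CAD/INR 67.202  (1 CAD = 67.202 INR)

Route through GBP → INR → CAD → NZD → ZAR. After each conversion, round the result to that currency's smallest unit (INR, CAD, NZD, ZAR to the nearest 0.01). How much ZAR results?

GBP 209,000.00 ÷ 0.0096891 = INR 21,570,630.92
INR 21,570,630.92 ÷ 67.202 = CAD 320,981.98
CAD 320,981.98 ÷ 0.87057 = NZD 368,703.24
NZD 368,703.24 × 11.787 = ZAR 4,345,905.09

ZAR 4,345,905.09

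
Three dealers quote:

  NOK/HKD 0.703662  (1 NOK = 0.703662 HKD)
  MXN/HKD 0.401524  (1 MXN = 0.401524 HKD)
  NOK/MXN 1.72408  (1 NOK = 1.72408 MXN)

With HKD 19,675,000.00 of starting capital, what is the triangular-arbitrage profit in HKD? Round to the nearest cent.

Profit: HKD 324,075.33

Profitable loop is HKD → MXN → NOK → HKD:
HKD 19,675,000.00 ÷ 0.401524 = MXN 49,000,806.93
MXN 49,000,806.93 ÷ 1.72408 = NOK 28,421,422.98
NOK 28,421,422.98 × 0.703662 = HKD 19,999,075.33
Profit = HKD 19,999,075.33 − HKD 19,675,000.00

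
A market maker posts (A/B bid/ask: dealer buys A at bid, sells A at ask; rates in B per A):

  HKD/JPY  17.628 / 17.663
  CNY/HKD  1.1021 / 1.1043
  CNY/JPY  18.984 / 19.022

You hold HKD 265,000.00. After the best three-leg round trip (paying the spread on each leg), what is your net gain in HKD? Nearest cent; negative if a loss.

Best loop HKD → JPY → CNY → HKD:
HKD 265,000.00 × 17.628 (sell HKD at bid) = JPY 4,671,420
JPY 4,671,420 ÷ 19.022 (buy CNY at ask) = CNY 245,579.85
CNY 245,579.85 × 1.1021 (sell CNY at bid) = HKD 270,653.56

Net profit: HKD 5,653.56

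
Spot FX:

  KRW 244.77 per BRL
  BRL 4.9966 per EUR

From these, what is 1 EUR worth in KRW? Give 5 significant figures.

EUR/KRW = 1223.0

1 EUR × 4.9966 = 4.9966 BRL
4.9966 BRL × 244.77 = 1223.02 KRW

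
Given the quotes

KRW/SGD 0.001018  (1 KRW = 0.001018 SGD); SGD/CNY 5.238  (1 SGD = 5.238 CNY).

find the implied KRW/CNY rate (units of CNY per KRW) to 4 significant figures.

1 KRW × 0.001018 = 0.001018 SGD
0.001018 SGD × 5.238 = 0.00533228 CNY

KRW/CNY = 0.005332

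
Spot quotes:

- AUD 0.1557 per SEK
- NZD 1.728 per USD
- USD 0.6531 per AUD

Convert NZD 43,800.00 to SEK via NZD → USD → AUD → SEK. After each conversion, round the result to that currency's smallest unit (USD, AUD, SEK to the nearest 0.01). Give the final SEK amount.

NZD 43,800.00 ÷ 1.728 = USD 25,347.22
USD 25,347.22 ÷ 0.6531 = AUD 38,810.63
AUD 38,810.63 ÷ 0.1557 = SEK 249,265.45

SEK 249,265.45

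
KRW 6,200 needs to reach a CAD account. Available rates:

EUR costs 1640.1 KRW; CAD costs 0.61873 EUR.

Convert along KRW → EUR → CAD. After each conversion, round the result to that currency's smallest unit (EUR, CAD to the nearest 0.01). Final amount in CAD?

KRW 6,200 ÷ 1640.1 = EUR 3.78
EUR 3.78 ÷ 0.61873 = CAD 6.11

CAD 6.11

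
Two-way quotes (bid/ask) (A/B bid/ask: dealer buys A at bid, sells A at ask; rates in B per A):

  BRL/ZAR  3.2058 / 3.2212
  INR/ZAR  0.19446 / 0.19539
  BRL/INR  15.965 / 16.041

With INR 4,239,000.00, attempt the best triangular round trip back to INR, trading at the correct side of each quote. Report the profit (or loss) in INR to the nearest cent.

Net profit: INR 96,768.34

Best loop INR → BRL → ZAR → INR:
INR 4,239,000.00 ÷ 16.041 (buy BRL at ask) = BRL 264,260.33
BRL 264,260.33 × 3.2058 (sell BRL at bid) = ZAR 847,165.78
ZAR 847,165.78 ÷ 0.19539 (buy INR at ask) = INR 4,335,768.34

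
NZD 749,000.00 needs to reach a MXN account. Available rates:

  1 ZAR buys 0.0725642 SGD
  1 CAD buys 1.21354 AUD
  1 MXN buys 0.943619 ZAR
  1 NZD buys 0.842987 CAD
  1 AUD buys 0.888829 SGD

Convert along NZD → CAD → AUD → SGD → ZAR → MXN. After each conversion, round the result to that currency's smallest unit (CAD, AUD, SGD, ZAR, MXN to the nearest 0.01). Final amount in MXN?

MXN 9,946,170.89

NZD 749,000.00 × 0.842987 = CAD 631,397.26
CAD 631,397.26 × 1.21354 = AUD 766,225.83
AUD 766,225.83 × 0.888829 = SGD 681,043.74
SGD 681,043.74 ÷ 0.0725642 = ZAR 9,385,395.83
ZAR 9,385,395.83 ÷ 0.943619 = MXN 9,946,170.89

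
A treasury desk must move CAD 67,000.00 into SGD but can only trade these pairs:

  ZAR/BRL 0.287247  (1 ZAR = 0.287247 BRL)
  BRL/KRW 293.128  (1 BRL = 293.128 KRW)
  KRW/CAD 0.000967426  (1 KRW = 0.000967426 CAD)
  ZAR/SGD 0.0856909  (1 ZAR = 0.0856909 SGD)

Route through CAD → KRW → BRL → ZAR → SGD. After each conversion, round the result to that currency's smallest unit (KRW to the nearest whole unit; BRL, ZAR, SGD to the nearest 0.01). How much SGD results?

SGD 70,482.12

CAD 67,000.00 ÷ 0.000967426 = KRW 69,255,943
KRW 69,255,943 ÷ 293.128 = BRL 236,265.19
BRL 236,265.19 ÷ 0.287247 = ZAR 822,515.78
ZAR 822,515.78 × 0.0856909 = SGD 70,482.12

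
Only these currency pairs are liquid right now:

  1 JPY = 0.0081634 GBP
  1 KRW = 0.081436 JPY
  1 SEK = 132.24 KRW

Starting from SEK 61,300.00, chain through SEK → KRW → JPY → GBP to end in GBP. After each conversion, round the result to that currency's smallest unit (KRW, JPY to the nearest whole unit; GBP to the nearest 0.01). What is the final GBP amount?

SEK 61,300.00 × 132.24 = KRW 8,106,312
KRW 8,106,312 × 0.081436 = JPY 660,146
JPY 660,146 × 0.0081634 = GBP 5,389.04

GBP 5,389.04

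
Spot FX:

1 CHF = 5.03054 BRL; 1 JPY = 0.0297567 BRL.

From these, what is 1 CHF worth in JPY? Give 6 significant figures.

1 CHF × 5.03054 = 5.03054 BRL
5.03054 BRL ÷ 0.0297567 = 169.056 JPY

CHF/JPY = 169.056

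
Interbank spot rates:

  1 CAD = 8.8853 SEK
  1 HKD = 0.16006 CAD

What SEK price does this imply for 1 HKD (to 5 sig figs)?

1 HKD × 0.16006 = 0.16006 CAD
0.16006 CAD × 8.8853 = 1.42218 SEK

HKD/SEK = 1.4222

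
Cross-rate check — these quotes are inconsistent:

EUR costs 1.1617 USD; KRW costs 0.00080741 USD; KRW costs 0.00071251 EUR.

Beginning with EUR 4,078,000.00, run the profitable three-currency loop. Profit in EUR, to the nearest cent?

Profit: EUR 102,594.56

Profitable loop is EUR → USD → KRW → EUR:
EUR 4,078,000.00 × 1.1617 = USD 4,737,412.60
USD 4,737,412.60 ÷ 0.00080741 = KRW 5,867,418,784
KRW 5,867,418,784 × 0.00071251 = EUR 4,180,594.56
Profit = EUR 4,180,594.56 − EUR 4,078,000.00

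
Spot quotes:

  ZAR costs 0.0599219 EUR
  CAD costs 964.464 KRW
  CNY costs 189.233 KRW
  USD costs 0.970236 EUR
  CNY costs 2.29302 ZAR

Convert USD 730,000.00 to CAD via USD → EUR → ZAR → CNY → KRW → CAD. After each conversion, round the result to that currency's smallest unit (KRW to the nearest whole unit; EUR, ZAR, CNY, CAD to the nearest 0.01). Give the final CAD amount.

CAD 1,011,387.73

USD 730,000.00 × 0.970236 = EUR 708,272.28
EUR 708,272.28 ÷ 0.0599219 = ZAR 11,819,923.60
ZAR 11,819,923.60 ÷ 2.29302 = CNY 5,154,740.73
CNY 5,154,740.73 × 189.233 = KRW 975,447,053
KRW 975,447,053 ÷ 964.464 = CAD 1,011,387.73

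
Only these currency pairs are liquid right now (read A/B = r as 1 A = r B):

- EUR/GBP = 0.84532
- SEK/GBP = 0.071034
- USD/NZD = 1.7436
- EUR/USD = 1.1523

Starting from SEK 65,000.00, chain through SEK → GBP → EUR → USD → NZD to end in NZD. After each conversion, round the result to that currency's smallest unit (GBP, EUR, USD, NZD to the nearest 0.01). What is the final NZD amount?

SEK 65,000.00 × 0.071034 = GBP 4,617.21
GBP 4,617.21 ÷ 0.84532 = EUR 5,462.09
EUR 5,462.09 × 1.1523 = USD 6,293.97
USD 6,293.97 × 1.7436 = NZD 10,974.17

NZD 10,974.17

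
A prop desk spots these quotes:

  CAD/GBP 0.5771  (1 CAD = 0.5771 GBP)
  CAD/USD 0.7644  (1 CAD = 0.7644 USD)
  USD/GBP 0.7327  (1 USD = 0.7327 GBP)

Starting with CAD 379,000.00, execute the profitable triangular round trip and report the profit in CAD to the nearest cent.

Profit: CAD 11,520.12

Profitable loop is CAD → GBP → USD → CAD:
CAD 379,000.00 × 0.5771 = GBP 218,720.90
GBP 218,720.90 ÷ 0.7327 = USD 298,513.58
USD 298,513.58 ÷ 0.7644 = CAD 390,520.12
Profit = CAD 390,520.12 − CAD 379,000.00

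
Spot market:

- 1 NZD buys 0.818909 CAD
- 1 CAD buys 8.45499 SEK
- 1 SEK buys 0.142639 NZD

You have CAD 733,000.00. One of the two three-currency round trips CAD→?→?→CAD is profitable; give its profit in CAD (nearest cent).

Profit: CAD 9,193.16

Profitable loop is CAD → NZD → SEK → CAD:
CAD 733,000.00 ÷ 0.818909 = NZD 895,093.35
NZD 895,093.35 ÷ 0.142639 = SEK 6,275,235.73
SEK 6,275,235.73 ÷ 8.45499 = CAD 742,193.16
Profit = CAD 742,193.16 − CAD 733,000.00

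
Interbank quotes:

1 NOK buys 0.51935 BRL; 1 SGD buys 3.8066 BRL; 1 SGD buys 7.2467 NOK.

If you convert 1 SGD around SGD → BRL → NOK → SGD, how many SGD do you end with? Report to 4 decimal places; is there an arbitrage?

Around SGD → BRL → NOK → SGD: 1 × 3.8066 ÷ 0.51935 ÷ 7.2467 = 1.011432
Product > 1; profitable direction is SGD → BRL → NOK → SGD.

1.0114 (arbitrage exists)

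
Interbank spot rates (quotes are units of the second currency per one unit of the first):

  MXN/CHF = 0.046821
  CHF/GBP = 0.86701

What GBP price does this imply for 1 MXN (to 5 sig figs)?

1 MXN × 0.046821 = 0.046821 CHF
0.046821 CHF × 0.86701 = 0.0405943 GBP

MXN/GBP = 0.040594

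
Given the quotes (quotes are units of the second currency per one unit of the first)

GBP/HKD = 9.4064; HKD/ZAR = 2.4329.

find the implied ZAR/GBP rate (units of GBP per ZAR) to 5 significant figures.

1 ZAR ÷ 2.4329 = 0.411032 HKD
0.411032 HKD ÷ 9.4064 = 0.0436971 GBP

ZAR/GBP = 0.043697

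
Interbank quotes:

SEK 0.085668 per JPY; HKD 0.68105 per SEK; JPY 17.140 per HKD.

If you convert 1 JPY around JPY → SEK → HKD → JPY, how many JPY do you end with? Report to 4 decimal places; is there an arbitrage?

1.0000 (no arbitrage)

Around JPY → SEK → HKD → JPY: 1 × 0.085668 × 0.68105 × 17.140 = 1.000019
Product ≈ 1 (deviation 0.002%, within rounding noise).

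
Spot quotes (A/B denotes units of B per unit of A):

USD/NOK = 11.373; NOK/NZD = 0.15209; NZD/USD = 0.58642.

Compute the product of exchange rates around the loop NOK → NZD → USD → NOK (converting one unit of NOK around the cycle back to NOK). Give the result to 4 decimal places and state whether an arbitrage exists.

Around NOK → NZD → USD → NOK: 1 × 0.15209 × 0.58642 × 11.373 = 1.014342
Product > 1; profitable direction is NOK → NZD → USD → NOK.

1.0143 (arbitrage exists)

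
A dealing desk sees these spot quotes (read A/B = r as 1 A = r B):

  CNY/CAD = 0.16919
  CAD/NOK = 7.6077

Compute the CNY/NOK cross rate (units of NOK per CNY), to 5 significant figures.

CNY/NOK = 1.2871

1 CNY × 0.16919 = 0.16919 CAD
0.16919 CAD × 7.6077 = 1.28715 NOK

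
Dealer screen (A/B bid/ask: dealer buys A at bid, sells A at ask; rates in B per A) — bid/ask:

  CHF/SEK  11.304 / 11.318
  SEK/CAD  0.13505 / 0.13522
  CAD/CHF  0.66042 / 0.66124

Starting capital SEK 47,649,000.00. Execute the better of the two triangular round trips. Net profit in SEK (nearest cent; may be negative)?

Best loop SEK → CAD → CHF → SEK:
SEK 47,649,000.00 × 0.13505 (sell SEK at bid) = CAD 6,434,997.45
CAD 6,434,997.45 × 0.66042 (sell CAD at bid) = CHF 4,249,801.02
CHF 4,249,801.02 × 11.304 (sell CHF at bid) = SEK 48,039,750.68

Net profit: SEK 390,750.68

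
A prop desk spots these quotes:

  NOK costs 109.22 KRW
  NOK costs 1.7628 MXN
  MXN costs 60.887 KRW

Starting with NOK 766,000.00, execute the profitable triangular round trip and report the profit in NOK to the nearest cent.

Profit: NOK 13,477.03

Profitable loop is NOK → KRW → MXN → NOK:
NOK 766,000.00 × 109.22 = KRW 83,662,520
KRW 83,662,520 ÷ 60.887 = MXN 1,374,062.12
MXN 1,374,062.12 ÷ 1.7628 = NOK 779,477.03
Profit = NOK 779,477.03 − NOK 766,000.00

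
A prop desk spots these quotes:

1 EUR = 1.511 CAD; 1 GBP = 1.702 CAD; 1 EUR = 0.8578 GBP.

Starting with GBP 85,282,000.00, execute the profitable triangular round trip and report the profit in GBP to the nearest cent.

Profit: GBP 2,980,503.84

Profitable loop is GBP → EUR → CAD → GBP:
GBP 85,282,000.00 ÷ 0.8578 = EUR 99,419,445.09
EUR 99,419,445.09 × 1.511 = CAD 150,222,781.53
CAD 150,222,781.53 ÷ 1.702 = GBP 88,262,503.84
Profit = GBP 88,262,503.84 − GBP 85,282,000.00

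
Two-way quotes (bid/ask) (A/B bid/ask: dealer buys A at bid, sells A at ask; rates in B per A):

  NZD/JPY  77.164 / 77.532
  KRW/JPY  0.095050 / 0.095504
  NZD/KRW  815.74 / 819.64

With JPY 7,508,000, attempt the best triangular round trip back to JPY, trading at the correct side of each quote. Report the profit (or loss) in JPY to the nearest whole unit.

Best loop JPY → NZD → KRW → JPY:
JPY 7,508,000 ÷ 77.532 (buy NZD at ask) = NZD 96,837.43
NZD 96,837.43 × 815.74 (sell NZD at bid) = KRW 78,994,169
KRW 78,994,169 × 0.095050 (sell KRW at bid) = JPY 7,508,396

Net profit: JPY 396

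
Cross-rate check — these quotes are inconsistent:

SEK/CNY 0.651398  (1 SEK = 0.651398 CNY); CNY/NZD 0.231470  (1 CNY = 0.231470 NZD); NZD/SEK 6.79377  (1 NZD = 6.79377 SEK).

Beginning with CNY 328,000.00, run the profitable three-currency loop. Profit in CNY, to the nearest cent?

Profit: CNY 7,989.59

Profitable loop is CNY → NZD → SEK → CNY:
CNY 328,000.00 × 0.231470 = NZD 75,922.16
NZD 75,922.16 × 6.79377 = SEK 515,797.69
SEK 515,797.69 × 0.651398 = CNY 335,989.59
Profit = CNY 335,989.59 − CNY 328,000.00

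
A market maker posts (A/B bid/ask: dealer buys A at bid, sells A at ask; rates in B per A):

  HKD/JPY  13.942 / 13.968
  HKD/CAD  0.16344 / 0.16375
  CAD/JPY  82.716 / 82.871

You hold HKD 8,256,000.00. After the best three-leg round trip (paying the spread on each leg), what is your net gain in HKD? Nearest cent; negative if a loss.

Net profit: HKD 226,246.21

Best loop HKD → JPY → CAD → HKD:
HKD 8,256,000.00 × 13.942 (sell HKD at bid) = JPY 115,105,152
JPY 115,105,152 ÷ 82.871 (buy CAD at ask) = CAD 1,388,967.82
CAD 1,388,967.82 ÷ 0.16375 (buy HKD at ask) = HKD 8,482,246.21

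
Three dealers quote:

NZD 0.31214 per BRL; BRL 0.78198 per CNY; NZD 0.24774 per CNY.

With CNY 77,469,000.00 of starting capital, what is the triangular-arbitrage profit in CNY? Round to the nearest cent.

Profit: CNY 1,159,322.73

Profitable loop is CNY → NZD → BRL → CNY:
CNY 77,469,000.00 × 0.24774 = NZD 19,192,170.06
NZD 19,192,170.06 ÷ 0.31214 = BRL 61,485,775.81
BRL 61,485,775.81 ÷ 0.78198 = CNY 78,628,322.73
Profit = CNY 78,628,322.73 − CNY 77,469,000.00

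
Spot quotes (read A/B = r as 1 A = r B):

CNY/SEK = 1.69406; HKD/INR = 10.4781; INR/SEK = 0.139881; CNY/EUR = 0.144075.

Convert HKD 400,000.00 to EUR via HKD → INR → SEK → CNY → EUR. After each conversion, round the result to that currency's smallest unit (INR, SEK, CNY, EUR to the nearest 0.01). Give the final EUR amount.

EUR 49,861.01

HKD 400,000.00 × 10.4781 = INR 4,191,240.00
INR 4,191,240.00 × 0.139881 = SEK 586,274.84
SEK 586,274.84 ÷ 1.69406 = CNY 346,076.79
CNY 346,076.79 × 0.144075 = EUR 49,861.01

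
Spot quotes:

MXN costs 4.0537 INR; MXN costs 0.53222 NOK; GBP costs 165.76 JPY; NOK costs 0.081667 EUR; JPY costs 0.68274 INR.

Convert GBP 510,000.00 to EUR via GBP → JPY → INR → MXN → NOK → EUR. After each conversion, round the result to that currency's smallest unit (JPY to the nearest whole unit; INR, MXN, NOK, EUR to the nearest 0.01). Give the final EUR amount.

EUR 618,858.63

GBP 510,000.00 × 165.76 = JPY 84,537,600
JPY 84,537,600 × 0.68274 = INR 57,717,201.02
INR 57,717,201.02 ÷ 4.0537 = MXN 14,238,153.05
MXN 14,238,153.05 × 0.53222 = NOK 7,577,829.82
NOK 7,577,829.82 × 0.081667 = EUR 618,858.63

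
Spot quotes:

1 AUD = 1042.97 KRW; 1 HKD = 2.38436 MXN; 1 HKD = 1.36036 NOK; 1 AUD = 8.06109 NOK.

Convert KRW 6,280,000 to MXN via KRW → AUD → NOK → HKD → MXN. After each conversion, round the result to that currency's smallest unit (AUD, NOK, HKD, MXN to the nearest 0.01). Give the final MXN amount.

MXN 85,074.58

KRW 6,280,000 ÷ 1042.97 = AUD 6,021.27
AUD 6,021.27 × 8.06109 = NOK 48,538.00
NOK 48,538.00 ÷ 1.36036 = HKD 35,680.26
HKD 35,680.26 × 2.38436 = MXN 85,074.58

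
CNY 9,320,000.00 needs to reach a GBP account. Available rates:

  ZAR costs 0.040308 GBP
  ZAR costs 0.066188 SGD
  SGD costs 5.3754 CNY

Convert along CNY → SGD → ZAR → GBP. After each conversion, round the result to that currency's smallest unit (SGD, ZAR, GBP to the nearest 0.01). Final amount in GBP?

GBP 1,055,886.21

CNY 9,320,000.00 ÷ 5.3754 = SGD 1,733,824.46
SGD 1,733,824.46 ÷ 0.066188 = ZAR 26,195,450.23
ZAR 26,195,450.23 × 0.040308 = GBP 1,055,886.21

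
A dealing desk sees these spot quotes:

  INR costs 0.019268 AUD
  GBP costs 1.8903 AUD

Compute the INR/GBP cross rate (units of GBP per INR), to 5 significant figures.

INR/GBP = 0.010193

1 INR × 0.019268 = 0.019268 AUD
0.019268 AUD ÷ 1.8903 = 0.0101931 GBP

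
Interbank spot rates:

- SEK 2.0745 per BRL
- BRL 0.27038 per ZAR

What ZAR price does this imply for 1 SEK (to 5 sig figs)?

1 SEK ÷ 2.0745 = 0.482044 BRL
0.482044 BRL ÷ 0.27038 = 1.78284 ZAR

SEK/ZAR = 1.7828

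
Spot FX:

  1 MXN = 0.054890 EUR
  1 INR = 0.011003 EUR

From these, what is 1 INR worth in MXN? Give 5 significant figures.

INR/MXN = 0.20046

1 INR × 0.011003 = 0.011003 EUR
0.011003 EUR ÷ 0.054890 = 0.200455 MXN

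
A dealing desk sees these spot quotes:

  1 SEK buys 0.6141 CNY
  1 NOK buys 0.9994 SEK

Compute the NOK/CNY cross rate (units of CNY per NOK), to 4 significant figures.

NOK/CNY = 0.6137

1 NOK × 0.9994 = 0.9994 SEK
0.9994 SEK × 0.6141 = 0.613732 CNY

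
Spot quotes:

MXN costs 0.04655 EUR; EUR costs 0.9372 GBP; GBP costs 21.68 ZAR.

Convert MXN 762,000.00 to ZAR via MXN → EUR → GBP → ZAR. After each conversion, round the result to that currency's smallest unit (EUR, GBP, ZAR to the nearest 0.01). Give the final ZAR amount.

MXN 762,000.00 × 0.04655 = EUR 35,471.10
EUR 35,471.10 × 0.9372 = GBP 33,243.51
GBP 33,243.51 × 21.68 = ZAR 720,719.30

ZAR 720,719.30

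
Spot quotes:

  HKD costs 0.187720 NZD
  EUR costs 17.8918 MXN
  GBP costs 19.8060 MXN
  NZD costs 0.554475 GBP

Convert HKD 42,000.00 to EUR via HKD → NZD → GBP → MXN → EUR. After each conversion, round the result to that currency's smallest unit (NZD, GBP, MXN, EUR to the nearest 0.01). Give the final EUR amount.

EUR 4,839.32

HKD 42,000.00 × 0.187720 = NZD 7,884.24
NZD 7,884.24 × 0.554475 = GBP 4,371.61
GBP 4,371.61 × 19.8060 = MXN 86,584.11
MXN 86,584.11 ÷ 17.8918 = EUR 4,839.32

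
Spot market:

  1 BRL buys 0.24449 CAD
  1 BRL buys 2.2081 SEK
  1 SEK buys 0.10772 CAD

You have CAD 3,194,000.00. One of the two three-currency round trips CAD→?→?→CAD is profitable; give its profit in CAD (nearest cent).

Profit: CAD 89,075.95

Profitable loop is CAD → SEK → BRL → CAD:
CAD 3,194,000.00 ÷ 0.10772 = SEK 29,650,946.90
SEK 29,650,946.90 ÷ 2.2081 = BRL 13,428,262.71
BRL 13,428,262.71 × 0.24449 = CAD 3,283,075.95
Profit = CAD 3,283,075.95 − CAD 3,194,000.00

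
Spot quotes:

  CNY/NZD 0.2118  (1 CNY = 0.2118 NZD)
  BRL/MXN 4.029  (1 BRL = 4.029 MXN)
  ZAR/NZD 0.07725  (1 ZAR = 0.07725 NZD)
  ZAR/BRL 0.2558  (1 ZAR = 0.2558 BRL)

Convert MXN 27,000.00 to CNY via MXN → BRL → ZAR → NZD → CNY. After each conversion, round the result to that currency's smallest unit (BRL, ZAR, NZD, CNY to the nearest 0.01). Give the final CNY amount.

CNY 9,555.15

MXN 27,000.00 ÷ 4.029 = BRL 6,701.41
BRL 6,701.41 ÷ 0.2558 = ZAR 26,197.85
ZAR 26,197.85 × 0.07725 = NZD 2,023.78
NZD 2,023.78 ÷ 0.2118 = CNY 9,555.15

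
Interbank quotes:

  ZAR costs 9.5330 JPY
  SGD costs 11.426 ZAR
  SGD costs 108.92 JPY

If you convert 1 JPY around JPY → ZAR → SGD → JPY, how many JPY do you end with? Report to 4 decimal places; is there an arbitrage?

1.0000 (no arbitrage)

Around JPY → ZAR → SGD → JPY: 1 ÷ 9.5330 ÷ 11.426 × 108.92 = 0.999963
Product ≈ 1 (deviation 0.004%, within rounding noise).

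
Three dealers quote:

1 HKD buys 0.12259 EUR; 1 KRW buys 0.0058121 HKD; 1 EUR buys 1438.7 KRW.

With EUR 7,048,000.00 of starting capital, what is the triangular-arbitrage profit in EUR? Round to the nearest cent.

Profit: EUR 176,773.93

Profitable loop is EUR → KRW → HKD → EUR:
EUR 7,048,000.00 × 1438.7 = KRW 10,139,957,600
KRW 10,139,957,600 × 0.0058121 = HKD 58,934,447.57
HKD 58,934,447.57 × 0.12259 = EUR 7,224,773.93
Profit = EUR 7,224,773.93 − EUR 7,048,000.00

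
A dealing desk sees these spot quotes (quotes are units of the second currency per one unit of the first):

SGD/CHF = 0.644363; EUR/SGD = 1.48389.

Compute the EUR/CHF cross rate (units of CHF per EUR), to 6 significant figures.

1 EUR × 1.48389 = 1.48389 SGD
1.48389 SGD × 0.644363 = 0.956164 CHF

EUR/CHF = 0.956164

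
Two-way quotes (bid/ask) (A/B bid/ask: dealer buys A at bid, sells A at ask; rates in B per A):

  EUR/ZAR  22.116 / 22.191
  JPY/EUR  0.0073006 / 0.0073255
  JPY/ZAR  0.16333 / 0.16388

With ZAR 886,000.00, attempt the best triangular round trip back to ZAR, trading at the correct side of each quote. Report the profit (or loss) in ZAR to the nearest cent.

Best loop ZAR → EUR → JPY → ZAR:
ZAR 886,000.00 ÷ 22.191 (buy EUR at ask) = EUR 39,926.10
EUR 39,926.10 ÷ 0.0073255 (buy JPY at ask) = JPY 5,450,290
JPY 5,450,290 × 0.16333 (sell JPY at bid) = ZAR 890,195.79

Net profit: ZAR 4,195.79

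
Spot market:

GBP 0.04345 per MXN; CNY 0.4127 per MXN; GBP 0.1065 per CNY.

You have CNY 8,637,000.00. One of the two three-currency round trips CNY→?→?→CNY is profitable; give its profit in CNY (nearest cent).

Profitable loop is CNY → GBP → MXN → CNY:
CNY 8,637,000.00 × 0.1065 = GBP 919,840.50
GBP 919,840.50 ÷ 0.04345 = MXN 21,170,092.06
MXN 21,170,092.06 × 0.4127 = CNY 8,736,896.99
Profit = CNY 8,736,896.99 − CNY 8,637,000.00

Profit: CNY 99,896.99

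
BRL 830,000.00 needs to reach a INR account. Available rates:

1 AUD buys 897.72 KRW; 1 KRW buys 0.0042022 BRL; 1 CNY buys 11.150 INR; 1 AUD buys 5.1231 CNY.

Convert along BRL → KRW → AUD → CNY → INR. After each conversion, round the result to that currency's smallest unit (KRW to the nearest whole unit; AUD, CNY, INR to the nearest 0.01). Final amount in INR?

INR 12,568,058.23

BRL 830,000.00 ÷ 0.0042022 = KRW 197,515,587
KRW 197,515,587 ÷ 897.72 = AUD 220,019.15
AUD 220,019.15 × 5.1231 = CNY 1,127,180.11
CNY 1,127,180.11 × 11.150 = INR 12,568,058.23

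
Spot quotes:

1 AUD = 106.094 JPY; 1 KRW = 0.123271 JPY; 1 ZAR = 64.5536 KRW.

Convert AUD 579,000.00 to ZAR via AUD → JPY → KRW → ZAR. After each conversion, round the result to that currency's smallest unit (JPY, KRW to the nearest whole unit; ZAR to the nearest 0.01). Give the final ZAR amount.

AUD 579,000.00 × 106.094 = JPY 61,428,426
JPY 61,428,426 ÷ 0.123271 = KRW 498,320,173
KRW 498,320,173 ÷ 64.5536 = ZAR 7,719,479.21

ZAR 7,719,479.21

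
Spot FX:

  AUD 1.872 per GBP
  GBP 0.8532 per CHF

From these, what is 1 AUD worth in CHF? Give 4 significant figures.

AUD/CHF = 0.6261

1 AUD ÷ 1.872 = 0.534188 GBP
0.534188 GBP ÷ 0.8532 = 0.626099 CHF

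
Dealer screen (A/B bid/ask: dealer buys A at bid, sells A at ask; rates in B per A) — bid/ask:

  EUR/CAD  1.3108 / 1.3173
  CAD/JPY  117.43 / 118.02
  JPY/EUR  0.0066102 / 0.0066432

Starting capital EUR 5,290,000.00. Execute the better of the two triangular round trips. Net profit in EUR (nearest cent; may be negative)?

Net profit: EUR 92,521.40

Best loop EUR → CAD → JPY → EUR:
EUR 5,290,000.00 × 1.3108 (sell EUR at bid) = CAD 6,934,132.00
CAD 6,934,132.00 × 117.43 (sell CAD at bid) = JPY 814,275,121
JPY 814,275,121 × 0.0066102 (sell JPY at bid) = EUR 5,382,521.40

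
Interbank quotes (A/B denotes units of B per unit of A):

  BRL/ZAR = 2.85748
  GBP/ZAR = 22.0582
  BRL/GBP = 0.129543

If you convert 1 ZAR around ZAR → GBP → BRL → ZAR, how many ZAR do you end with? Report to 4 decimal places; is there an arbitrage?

Around ZAR → GBP → BRL → ZAR: 1 ÷ 22.0582 ÷ 0.129543 × 2.85748 = 0.999998
Product ≈ 1 (deviation 0.000%, within rounding noise).

1.0000 (no arbitrage)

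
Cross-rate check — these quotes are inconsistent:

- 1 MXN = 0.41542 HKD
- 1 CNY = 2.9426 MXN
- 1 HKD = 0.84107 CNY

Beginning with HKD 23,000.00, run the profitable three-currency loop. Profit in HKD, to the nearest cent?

Profit: HKD 647.14

Profitable loop is HKD → CNY → MXN → HKD:
HKD 23,000.00 × 0.84107 = CNY 19,344.61
CNY 19,344.61 × 2.9426 = MXN 56,923.45
MXN 56,923.45 × 0.41542 = HKD 23,647.14
Profit = HKD 23,647.14 − HKD 23,000.00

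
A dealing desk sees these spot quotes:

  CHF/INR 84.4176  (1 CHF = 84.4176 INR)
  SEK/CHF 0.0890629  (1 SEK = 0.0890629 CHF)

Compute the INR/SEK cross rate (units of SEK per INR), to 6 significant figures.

INR/SEK = 0.133006

1 INR ÷ 84.4176 = 0.0118459 CHF
0.0118459 CHF ÷ 0.0890629 = 0.133006 SEK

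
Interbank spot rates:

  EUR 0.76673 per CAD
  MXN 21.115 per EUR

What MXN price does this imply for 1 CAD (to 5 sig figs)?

1 CAD × 0.76673 = 0.76673 EUR
0.76673 EUR × 21.115 = 16.1895 MXN

CAD/MXN = 16.190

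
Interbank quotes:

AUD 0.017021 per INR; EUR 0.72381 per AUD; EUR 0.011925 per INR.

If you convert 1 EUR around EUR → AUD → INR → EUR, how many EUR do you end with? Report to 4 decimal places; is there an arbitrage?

0.9679 (arbitrage exists)

Around EUR → AUD → INR → EUR: 1 ÷ 0.72381 ÷ 0.017021 × 0.011925 = 0.967941
Product < 1; profitable direction is EUR → INR → AUD → EUR.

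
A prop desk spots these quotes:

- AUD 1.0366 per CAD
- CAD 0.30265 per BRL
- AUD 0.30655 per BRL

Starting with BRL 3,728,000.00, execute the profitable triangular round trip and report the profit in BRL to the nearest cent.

Profitable loop is BRL → CAD → AUD → BRL:
BRL 3,728,000.00 × 0.30265 = CAD 1,128,279.20
CAD 1,128,279.20 × 1.0366 = AUD 1,169,574.22
AUD 1,169,574.22 ÷ 0.30655 = BRL 3,815,280.44
Profit = BRL 3,815,280.44 − BRL 3,728,000.00

Profit: BRL 87,280.44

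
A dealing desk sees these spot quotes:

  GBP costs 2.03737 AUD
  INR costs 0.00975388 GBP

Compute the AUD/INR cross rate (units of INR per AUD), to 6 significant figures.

AUD/INR = 50.3214

1 AUD ÷ 2.03737 = 0.490829 GBP
0.490829 GBP ÷ 0.00975388 = 50.3214 INR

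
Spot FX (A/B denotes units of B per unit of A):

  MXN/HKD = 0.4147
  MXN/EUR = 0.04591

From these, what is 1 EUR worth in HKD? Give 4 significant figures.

1 EUR ÷ 0.04591 = 21.7817 MXN
21.7817 MXN × 0.4147 = 9.03289 HKD

EUR/HKD = 9.033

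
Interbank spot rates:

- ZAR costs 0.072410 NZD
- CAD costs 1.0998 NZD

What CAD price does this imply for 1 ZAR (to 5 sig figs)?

1 ZAR × 0.072410 = 0.07241 NZD
0.07241 NZD ÷ 1.0998 = 0.0658392 CAD

ZAR/CAD = 0.065839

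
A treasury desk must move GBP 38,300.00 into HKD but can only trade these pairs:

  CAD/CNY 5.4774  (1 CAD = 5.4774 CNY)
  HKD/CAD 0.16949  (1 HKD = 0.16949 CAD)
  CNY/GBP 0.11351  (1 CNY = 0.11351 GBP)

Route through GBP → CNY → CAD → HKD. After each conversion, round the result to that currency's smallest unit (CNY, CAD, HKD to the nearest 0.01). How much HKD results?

HKD 363,451.24

GBP 38,300.00 ÷ 0.11351 = CNY 337,415.21
CNY 337,415.21 ÷ 5.4774 = CAD 61,601.35
CAD 61,601.35 ÷ 0.16949 = HKD 363,451.24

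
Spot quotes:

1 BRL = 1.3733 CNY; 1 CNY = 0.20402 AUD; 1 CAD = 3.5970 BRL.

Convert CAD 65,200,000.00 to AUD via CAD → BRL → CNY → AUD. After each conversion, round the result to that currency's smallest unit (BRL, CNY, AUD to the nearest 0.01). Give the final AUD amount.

CAD 65,200,000.00 × 3.5970 = BRL 234,524,400.00
BRL 234,524,400.00 × 1.3733 = CNY 322,072,358.52
CNY 322,072,358.52 × 0.20402 = AUD 65,709,202.59

AUD 65,709,202.59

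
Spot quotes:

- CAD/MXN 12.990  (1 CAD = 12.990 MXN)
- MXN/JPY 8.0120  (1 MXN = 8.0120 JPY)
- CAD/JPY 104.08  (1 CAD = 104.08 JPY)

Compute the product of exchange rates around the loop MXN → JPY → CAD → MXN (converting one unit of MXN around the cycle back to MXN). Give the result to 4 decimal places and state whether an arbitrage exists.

1.0000 (no arbitrage)

Around MXN → JPY → CAD → MXN: 1 × 8.0120 ÷ 104.08 × 12.990 = 0.999960
Product ≈ 1 (deviation 0.004%, within rounding noise).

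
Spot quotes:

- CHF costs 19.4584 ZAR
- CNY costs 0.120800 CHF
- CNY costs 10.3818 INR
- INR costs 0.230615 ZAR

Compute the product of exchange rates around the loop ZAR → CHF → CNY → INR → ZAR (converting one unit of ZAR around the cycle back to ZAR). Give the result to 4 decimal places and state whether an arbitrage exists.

1.0186 (arbitrage exists)

Around ZAR → CHF → CNY → INR → ZAR: 1 ÷ 19.4584 ÷ 0.120800 × 10.3818 × 0.230615 = 1.018559
Product > 1; profitable direction is ZAR → CHF → CNY → INR → ZAR.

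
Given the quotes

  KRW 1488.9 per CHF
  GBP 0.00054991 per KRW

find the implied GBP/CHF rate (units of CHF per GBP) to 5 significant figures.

GBP/CHF = 1.2214

1 GBP ÷ 0.00054991 = 1818.48 KRW
1818.48 KRW ÷ 1488.9 = 1.22136 CHF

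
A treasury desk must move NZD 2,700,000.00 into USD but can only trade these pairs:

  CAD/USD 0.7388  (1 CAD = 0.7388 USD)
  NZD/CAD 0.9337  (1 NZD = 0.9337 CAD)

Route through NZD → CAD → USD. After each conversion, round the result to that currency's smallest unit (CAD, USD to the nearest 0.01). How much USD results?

USD 1,862,507.41

NZD 2,700,000.00 × 0.9337 = CAD 2,520,990.00
CAD 2,520,990.00 × 0.7388 = USD 1,862,507.41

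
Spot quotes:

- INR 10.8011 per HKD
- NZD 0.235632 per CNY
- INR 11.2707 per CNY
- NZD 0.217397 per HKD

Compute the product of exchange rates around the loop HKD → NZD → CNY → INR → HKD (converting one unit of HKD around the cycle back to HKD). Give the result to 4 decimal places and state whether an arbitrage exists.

Around HKD → NZD → CNY → INR → HKD: 1 × 0.217397 ÷ 0.235632 × 11.2707 ÷ 10.8011 = 0.962725
Product < 1; profitable direction is HKD → INR → CNY → NZD → HKD.

0.9627 (arbitrage exists)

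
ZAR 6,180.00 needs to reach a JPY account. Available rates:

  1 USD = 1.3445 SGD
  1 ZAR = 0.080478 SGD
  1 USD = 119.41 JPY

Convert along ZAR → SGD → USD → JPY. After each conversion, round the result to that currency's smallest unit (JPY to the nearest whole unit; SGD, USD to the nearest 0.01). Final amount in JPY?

JPY 44,171

ZAR 6,180.00 × 0.080478 = SGD 497.35
SGD 497.35 ÷ 1.3445 = USD 369.91
USD 369.91 × 119.41 = JPY 44,171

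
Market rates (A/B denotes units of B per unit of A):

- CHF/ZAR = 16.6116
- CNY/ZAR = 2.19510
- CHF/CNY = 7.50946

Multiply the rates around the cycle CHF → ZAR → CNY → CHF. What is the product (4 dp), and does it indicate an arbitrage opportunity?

1.0077 (arbitrage exists)

Around CHF → ZAR → CNY → CHF: 1 × 16.6116 ÷ 2.19510 ÷ 7.50946 = 1.007740
Product > 1; profitable direction is CHF → ZAR → CNY → CHF.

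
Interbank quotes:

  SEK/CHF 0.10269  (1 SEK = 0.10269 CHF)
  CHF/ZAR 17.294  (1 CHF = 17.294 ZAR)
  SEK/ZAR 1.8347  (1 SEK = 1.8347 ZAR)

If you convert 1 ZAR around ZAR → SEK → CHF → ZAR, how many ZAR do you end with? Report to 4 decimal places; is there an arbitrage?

Around ZAR → SEK → CHF → ZAR: 1 ÷ 1.8347 × 0.10269 × 17.294 = 0.967963
Product < 1; profitable direction is ZAR → CHF → SEK → ZAR.

0.9680 (arbitrage exists)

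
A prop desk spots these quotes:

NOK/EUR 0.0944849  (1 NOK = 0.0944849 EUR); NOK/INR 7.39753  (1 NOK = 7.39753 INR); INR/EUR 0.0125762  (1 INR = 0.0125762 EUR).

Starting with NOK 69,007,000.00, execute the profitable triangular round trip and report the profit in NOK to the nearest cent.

Profitable loop is NOK → EUR → INR → NOK:
NOK 69,007,000.00 × 0.0944849 = EUR 6,520,119.49
EUR 6,520,119.49 ÷ 0.0125762 = INR 518,449,093.87
INR 518,449,093.87 ÷ 7.39753 = NOK 70,084,081.29
Profit = NOK 70,084,081.29 − NOK 69,007,000.00

Profit: NOK 1,077,081.29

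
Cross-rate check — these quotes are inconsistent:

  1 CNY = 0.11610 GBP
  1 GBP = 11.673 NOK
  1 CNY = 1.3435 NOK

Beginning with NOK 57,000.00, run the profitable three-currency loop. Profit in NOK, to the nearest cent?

Profit: NOK 497.89

Profitable loop is NOK → CNY → GBP → NOK:
NOK 57,000.00 ÷ 1.3435 = CNY 42,426.50
CNY 42,426.50 × 0.11610 = GBP 4,925.72
GBP 4,925.72 × 11.673 = NOK 57,497.89
Profit = NOK 57,497.89 − NOK 57,000.00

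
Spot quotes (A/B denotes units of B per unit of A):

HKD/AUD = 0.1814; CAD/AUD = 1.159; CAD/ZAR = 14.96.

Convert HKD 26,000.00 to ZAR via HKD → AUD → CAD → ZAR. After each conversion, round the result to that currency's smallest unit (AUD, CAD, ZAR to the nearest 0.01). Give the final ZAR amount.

ZAR 60,877.78

HKD 26,000.00 × 0.1814 = AUD 4,716.40
AUD 4,716.40 ÷ 1.159 = CAD 4,069.37
CAD 4,069.37 × 14.96 = ZAR 60,877.78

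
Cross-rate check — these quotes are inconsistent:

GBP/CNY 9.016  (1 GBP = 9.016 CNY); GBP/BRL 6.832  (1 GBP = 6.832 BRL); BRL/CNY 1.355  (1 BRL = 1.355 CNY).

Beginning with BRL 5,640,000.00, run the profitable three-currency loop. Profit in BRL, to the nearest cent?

Profit: BRL 150,983.85

Profitable loop is BRL → CNY → GBP → BRL:
BRL 5,640,000.00 × 1.355 = CNY 7,642,200.00
CNY 7,642,200.00 ÷ 9.016 = GBP 847,626.44
GBP 847,626.44 × 6.832 = BRL 5,790,983.85
Profit = BRL 5,790,983.85 − BRL 5,640,000.00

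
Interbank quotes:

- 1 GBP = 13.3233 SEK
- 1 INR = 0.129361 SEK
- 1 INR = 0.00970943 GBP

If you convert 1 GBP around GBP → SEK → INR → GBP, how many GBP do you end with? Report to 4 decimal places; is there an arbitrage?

1.0000 (no arbitrage)

Around GBP → SEK → INR → GBP: 1 × 13.3233 ÷ 0.129361 × 0.00970943 = 1.000005
Product ≈ 1 (deviation 0.001%, within rounding noise).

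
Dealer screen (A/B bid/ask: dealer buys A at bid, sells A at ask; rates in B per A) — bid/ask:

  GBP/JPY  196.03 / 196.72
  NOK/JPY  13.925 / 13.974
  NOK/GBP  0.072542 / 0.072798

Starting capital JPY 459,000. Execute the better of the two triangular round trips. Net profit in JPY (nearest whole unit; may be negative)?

Best loop JPY → NOK → GBP → JPY:
JPY 459,000 ÷ 13.974 (buy NOK at ask) = NOK 32,846.72
NOK 32,846.72 × 0.072542 (sell NOK at bid) = GBP 2,382.77
GBP 2,382.77 × 196.03 (sell GBP at bid) = JPY 467,094

Net profit: JPY 8,094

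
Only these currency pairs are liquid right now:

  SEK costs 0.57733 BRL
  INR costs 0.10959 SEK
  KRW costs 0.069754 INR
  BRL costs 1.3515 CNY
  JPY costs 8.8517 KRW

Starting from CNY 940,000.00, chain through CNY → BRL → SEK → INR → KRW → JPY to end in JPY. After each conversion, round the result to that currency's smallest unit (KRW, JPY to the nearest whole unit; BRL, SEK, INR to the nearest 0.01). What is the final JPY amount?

JPY 17,804,138

CNY 940,000.00 ÷ 1.3515 = BRL 695,523.49
BRL 695,523.49 ÷ 0.57733 = SEK 1,204,724.32
SEK 1,204,724.32 ÷ 0.10959 = INR 10,993,013.23
INR 10,993,013.23 ÷ 0.069754 = KRW 157,596,887
KRW 157,596,887 ÷ 8.8517 = JPY 17,804,138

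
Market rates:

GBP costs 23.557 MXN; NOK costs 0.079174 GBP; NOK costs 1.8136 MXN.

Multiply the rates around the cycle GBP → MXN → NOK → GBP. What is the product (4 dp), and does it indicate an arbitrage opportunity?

1.0284 (arbitrage exists)

Around GBP → MXN → NOK → GBP: 1 × 23.557 ÷ 1.8136 × 0.079174 = 1.028398
Product > 1; profitable direction is GBP → MXN → NOK → GBP.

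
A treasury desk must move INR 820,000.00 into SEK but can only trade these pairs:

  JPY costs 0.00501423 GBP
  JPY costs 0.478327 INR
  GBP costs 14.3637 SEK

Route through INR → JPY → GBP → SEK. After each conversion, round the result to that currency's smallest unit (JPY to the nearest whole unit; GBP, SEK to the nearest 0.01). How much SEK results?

INR 820,000.00 ÷ 0.478327 = JPY 1,714,308
JPY 1,714,308 × 0.00501423 = GBP 8,595.93
GBP 8,595.93 × 14.3637 = SEK 123,469.36

SEK 123,469.36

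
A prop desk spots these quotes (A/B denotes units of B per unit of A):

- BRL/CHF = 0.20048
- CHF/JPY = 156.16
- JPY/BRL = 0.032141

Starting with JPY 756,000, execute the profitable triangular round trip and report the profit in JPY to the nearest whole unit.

Profit: JPY 4,715

Profitable loop is JPY → BRL → CHF → JPY:
JPY 756,000 × 0.032141 = BRL 24,298.60
BRL 24,298.60 × 0.20048 = CHF 4,871.38
CHF 4,871.38 × 156.16 = JPY 760,715
Profit = JPY 760,715 − JPY 756,000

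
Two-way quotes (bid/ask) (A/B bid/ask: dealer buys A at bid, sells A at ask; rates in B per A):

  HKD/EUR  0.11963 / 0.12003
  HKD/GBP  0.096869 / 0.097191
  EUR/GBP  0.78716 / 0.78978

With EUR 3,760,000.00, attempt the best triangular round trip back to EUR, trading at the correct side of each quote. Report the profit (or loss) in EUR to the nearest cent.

Best loop EUR → HKD → GBP → EUR:
EUR 3,760,000.00 ÷ 0.12003 (buy HKD at ask) = HKD 31,325,501.96
HKD 31,325,501.96 × 0.096869 (sell HKD at bid) = GBP 3,034,470.05
GBP 3,034,470.05 ÷ 0.78978 (buy EUR at ask) = EUR 3,842,171.30

Net profit: EUR 82,171.30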